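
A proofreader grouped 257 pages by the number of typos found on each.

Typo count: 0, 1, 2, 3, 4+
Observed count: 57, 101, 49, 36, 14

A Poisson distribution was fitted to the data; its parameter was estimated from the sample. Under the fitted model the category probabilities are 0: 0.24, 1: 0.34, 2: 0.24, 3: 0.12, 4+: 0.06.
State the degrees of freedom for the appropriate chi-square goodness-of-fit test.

3

There are k = 5 categories and 1 parameter estimated from the data, so df = 5 − 1 − 1 = 3.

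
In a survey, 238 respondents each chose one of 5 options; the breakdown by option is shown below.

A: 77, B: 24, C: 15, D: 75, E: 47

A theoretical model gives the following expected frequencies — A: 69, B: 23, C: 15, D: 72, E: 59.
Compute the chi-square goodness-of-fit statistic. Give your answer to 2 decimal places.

3.54

A: (77 − 69)²/69 = 64/69 = 0.928
B: (24 − 23)²/23 = 1/23 = 0.043
C: (15 − 15)²/15 = 0/15 = 0.000
D: (75 − 72)²/72 = 9/72 = 0.125
E: (47 − 59)²/59 = 144/59 = 2.441
Sum = 3.54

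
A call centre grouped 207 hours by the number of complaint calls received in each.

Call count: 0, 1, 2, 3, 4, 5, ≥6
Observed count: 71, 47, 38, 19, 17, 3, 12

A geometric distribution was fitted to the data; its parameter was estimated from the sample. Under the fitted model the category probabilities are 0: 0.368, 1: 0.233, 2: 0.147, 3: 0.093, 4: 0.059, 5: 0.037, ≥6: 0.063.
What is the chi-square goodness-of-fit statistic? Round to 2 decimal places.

Expected counts E_i = n·p_i: 207×0.368 = 76.176, 207×0.233 = 48.231, 207×0.147 = 30.429, 207×0.093 = 19.251, 207×0.059 = 12.213, 207×0.037 = 7.659, 207×0.063 = 13.041.
cat         O        E   (O−E)²/E
0          71   76.176      0.352
1          47   48.231      0.031
2          38   30.429      1.884
3          19   19.251      0.003
4          17   12.213      1.876
5           3    7.659      2.834
≥6         12   13.041      0.083
Sum = 7.06

7.06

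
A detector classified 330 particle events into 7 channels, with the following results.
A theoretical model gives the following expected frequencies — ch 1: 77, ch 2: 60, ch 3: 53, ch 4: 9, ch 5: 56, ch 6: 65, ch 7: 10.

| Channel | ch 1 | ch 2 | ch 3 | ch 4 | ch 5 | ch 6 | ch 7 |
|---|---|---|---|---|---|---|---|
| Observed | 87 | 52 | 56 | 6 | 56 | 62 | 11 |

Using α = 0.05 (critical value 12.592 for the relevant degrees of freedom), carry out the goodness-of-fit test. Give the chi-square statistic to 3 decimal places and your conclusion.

ch 1: (87 − 77)²/77 = 100/77 = 1.2987
ch 2: (52 − 60)²/60 = 64/60 = 1.0667
ch 3: (56 − 53)²/53 = 9/53 = 0.1698
ch 4: (6 − 9)²/9 = 9/9 = 1.0000
ch 5: (56 − 56)²/56 = 0/56 = 0.0000
ch 6: (62 − 65)²/65 = 9/65 = 0.1385
ch 7: (11 − 10)²/10 = 1/10 = 0.1000
Sum = 3.774
df = 6. Since 3.774 < 12.592, we do not reject H₀.

3.774; do not reject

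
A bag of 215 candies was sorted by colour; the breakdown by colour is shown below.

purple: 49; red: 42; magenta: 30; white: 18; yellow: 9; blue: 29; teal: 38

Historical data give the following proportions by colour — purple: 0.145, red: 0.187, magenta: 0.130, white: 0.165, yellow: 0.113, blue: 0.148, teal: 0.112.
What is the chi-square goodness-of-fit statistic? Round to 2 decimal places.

36.96

Expected counts E_i = n·p_i: 215×0.145 = 31.175, 215×0.187 = 40.205, 215×0.130 = 27.95, 215×0.165 = 35.475, 215×0.113 = 24.295, 215×0.148 = 31.82, 215×0.112 = 24.08.
cat          O        E   (O−E)²/E
purple      49   31.175     10.192
red         42   40.205      0.080
magenta     30    27.95      0.150
white       18   35.475      8.608
yellow       9   24.295      9.629
blue        29    31.82      0.250
teal        38    24.08      8.047
Sum = 36.96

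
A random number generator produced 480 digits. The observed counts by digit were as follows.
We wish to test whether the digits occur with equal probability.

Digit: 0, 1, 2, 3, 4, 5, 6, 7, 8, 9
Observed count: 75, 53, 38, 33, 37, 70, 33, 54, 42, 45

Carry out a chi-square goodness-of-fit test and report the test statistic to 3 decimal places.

41.458

Expected count for each of the 10 categories: 480/10 = 48.
cat         O        E   (O−E)²/E
0          75       48    15.1875
1          53       48     0.5208
2          38       48     2.0833
3          33       48     4.6875
4          37       48     2.5208
5          70       48    10.0833
6          33       48     4.6875
7          54       48     0.7500
8          42       48     0.7500
9          45       48     0.1875
Sum = 41.458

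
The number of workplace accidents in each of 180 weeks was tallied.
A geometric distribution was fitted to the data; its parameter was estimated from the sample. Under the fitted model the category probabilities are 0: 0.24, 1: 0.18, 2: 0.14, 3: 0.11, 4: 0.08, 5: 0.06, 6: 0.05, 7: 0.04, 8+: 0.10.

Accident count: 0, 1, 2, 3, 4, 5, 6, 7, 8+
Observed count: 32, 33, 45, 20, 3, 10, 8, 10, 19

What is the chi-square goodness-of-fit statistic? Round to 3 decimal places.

Expected counts E_i = n·p_i: 180×0.24 = 43.2, 180×0.18 = 32.4, 180×0.14 = 25.2, 180×0.11 = 19.8, 180×0.08 = 14.4, 180×0.06 = 10.8, 180×0.05 = 9, 180×0.04 = 7.2, 180×0.10 = 18.
cat         O        E   (O−E)²/E
0          32     43.2     2.9037
1          33     32.4     0.0111
2          45     25.2    15.5571
3          20     19.8     0.0020
4           3     14.4     9.0250
5          10     10.8     0.0593
6           8        9     0.1111
7          10      7.2     1.0889
8+         19       18     0.0556
Sum = 28.814

28.814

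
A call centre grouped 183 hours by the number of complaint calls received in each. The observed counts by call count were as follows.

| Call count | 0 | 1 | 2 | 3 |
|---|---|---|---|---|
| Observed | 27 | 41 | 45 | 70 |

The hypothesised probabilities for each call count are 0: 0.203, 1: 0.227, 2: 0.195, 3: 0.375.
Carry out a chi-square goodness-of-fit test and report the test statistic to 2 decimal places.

5.24

Expected counts E_i = n·p_i: 183×0.203 = 37.149, 183×0.227 = 41.541, 183×0.195 = 35.685, 183×0.375 = 68.625.
χ² = (27−37.149)²/37.149 + (41−41.541)²/41.541 + (45−35.685)²/35.685 + (70−68.625)²/68.625
   = 2.773 + 0.007 + 2.432 + 0.028
Sum = 5.24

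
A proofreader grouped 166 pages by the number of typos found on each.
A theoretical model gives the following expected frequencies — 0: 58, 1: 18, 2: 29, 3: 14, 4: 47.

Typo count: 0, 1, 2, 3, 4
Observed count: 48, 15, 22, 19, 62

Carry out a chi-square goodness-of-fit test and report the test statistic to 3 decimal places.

10.487

χ² = (48−58)²/58 + (15−18)²/18 + (22−29)²/29 + (19−14)²/14 + (62−47)²/47
   = 1.7241 + 0.5000 + 1.6897 + 1.7857 + 4.7872
Sum = 10.487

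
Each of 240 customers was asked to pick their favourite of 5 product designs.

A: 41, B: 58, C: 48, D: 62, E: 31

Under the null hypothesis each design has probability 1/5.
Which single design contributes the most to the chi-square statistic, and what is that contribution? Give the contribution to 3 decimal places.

Under H₀ each category has probability 1/5, so each expected count is 240/5 = 48.
χ² = (41−48)²/48 + (58−48)²/48 + (48−48)²/48 + (62−48)²/48 + (31−48)²/48
   = 1.0208 + 2.0833 + 0.0000 + 4.0833 + 6.0208
The largest term is for E: 6.021.

E, 6.021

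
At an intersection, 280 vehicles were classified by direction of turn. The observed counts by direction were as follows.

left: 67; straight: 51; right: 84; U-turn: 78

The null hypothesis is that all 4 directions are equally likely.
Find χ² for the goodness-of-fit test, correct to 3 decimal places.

Under H₀ each category has probability 1/4, so each expected count is 280/4 = 70.
cat           O        E   (O−E)²/E
left         67       70     0.1286
straight     51       70     5.1571
right        84       70     2.8000
U-turn       78       70     0.9143
Sum = 9.000

9.000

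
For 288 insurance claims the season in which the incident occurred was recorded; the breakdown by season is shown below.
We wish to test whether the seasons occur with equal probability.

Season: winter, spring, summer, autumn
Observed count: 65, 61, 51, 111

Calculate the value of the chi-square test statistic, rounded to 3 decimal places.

Expected count for each of the 4 categories: 288/4 = 72.
cat         O        E   (O−E)²/E
winter     65       72     0.6806
spring     61       72     1.6806
summer     51       72     6.1250
autumn    111       72    21.1250
Sum = 29.611

29.611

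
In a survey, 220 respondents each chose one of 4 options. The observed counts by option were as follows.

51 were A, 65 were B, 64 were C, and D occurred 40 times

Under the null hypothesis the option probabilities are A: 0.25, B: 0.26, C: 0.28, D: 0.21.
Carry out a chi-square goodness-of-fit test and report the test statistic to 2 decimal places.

Expected counts E_i = n·p_i: 220×0.25 = 55, 220×0.26 = 57.2, 220×0.28 = 61.6, 220×0.21 = 46.2.
cat         O        E   (O−E)²/E
A          51       55      0.291
B          65     57.2      1.064
C          64     61.6      0.094
D          40     46.2      0.832
Sum = 2.28

2.28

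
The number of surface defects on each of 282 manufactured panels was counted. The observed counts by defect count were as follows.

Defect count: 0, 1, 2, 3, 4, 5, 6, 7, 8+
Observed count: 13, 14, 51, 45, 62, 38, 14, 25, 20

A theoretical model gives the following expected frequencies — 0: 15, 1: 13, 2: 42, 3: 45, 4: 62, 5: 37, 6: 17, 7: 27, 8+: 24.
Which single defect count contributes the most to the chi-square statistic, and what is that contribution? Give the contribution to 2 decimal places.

2, 1.93

χ² = (13−15)²/15 + (14−13)²/13 + (51−42)²/42 + (45−45)²/45 + (62−62)²/62 + (38−37)²/37 + (14−17)²/17 + (25−27)²/27 + (20−24)²/24
   = 0.267 + 0.077 + 1.929 + 0.000 + 0.000 + 0.027 + 0.529 + 0.148 + 0.667
The largest term is for 2: 1.93.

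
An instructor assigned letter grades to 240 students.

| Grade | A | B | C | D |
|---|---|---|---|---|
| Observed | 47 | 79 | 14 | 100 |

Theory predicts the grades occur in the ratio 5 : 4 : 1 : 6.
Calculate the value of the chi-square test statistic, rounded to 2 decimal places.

Ratio total = 16. Expected counts: 240×5/16 = 75, 240×4/16 = 60, 240×1/16 = 15, 240×6/16 = 90.
χ² = (47−75)²/75 + (79−60)²/60 + (14−15)²/15 + (100−90)²/90
   = 10.453 + 6.017 + 0.067 + 1.111
Sum = 17.65

17.65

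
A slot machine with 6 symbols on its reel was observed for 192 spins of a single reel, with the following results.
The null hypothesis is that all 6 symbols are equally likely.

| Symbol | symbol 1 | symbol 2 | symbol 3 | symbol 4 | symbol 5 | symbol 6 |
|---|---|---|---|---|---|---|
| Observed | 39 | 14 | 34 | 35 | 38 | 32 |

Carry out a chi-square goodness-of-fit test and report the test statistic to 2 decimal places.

13.19

Expected count for each of the 6 categories: 192/6 = 32.
symbol 1: (39 − 32)²/32 = 49/32 = 1.531
symbol 2: (14 − 32)²/32 = 324/32 = 10.125
symbol 3: (34 − 32)²/32 = 4/32 = 0.125
symbol 4: (35 − 32)²/32 = 9/32 = 0.281
symbol 5: (38 − 32)²/32 = 36/32 = 1.125
symbol 6: (32 − 32)²/32 = 0/32 = 0.000
Sum = 13.19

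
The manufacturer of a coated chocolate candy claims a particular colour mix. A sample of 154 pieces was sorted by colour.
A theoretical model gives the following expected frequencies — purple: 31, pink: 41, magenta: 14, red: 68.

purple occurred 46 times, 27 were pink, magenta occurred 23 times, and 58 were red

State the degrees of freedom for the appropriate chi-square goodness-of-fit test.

3

There are k = 4 categories and no parameters were estimated from the data, so df = 4 − 1 = 3.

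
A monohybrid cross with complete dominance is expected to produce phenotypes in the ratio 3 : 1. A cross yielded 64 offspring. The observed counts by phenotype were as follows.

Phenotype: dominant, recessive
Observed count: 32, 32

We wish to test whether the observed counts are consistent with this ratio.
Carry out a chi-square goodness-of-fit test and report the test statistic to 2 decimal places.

21.33

Ratio total = 4. Expected counts: 64×3/4 = 48, 64×1/4 = 16.
cat            O        E   (O−E)²/E
dominant      32       48      5.333
recessive     32       16     16.000
Sum = 21.33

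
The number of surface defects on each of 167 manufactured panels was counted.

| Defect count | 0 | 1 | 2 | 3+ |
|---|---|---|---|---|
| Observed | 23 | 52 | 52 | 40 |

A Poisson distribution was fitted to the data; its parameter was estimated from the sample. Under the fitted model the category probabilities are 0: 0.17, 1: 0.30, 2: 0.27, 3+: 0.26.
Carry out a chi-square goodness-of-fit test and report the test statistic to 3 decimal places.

Expected counts E_i = n·p_i: 167×0.17 = 28.39, 167×0.30 = 50.1, 167×0.27 = 45.09, 167×0.26 = 43.42.
0: (23 − 28.39)²/28.39 = 29.0521/28.39 = 1.0233
1: (52 − 50.1)²/50.1 = 3.61/50.1 = 0.0721
2: (52 − 45.09)²/45.09 = 47.7481/45.09 = 1.0590
3+: (40 − 43.42)²/43.42 = 11.6964/43.42 = 0.2694
Sum = 2.424

2.424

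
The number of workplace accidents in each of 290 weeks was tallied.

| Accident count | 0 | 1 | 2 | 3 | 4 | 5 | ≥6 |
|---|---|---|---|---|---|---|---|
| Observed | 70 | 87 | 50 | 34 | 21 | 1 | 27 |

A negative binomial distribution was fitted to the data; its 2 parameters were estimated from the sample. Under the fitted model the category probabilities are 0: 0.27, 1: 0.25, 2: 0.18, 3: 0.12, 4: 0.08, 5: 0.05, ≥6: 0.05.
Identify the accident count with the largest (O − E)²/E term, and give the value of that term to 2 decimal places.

Expected counts E_i = n·p_i: 290×0.27 = 78.3, 290×0.25 = 72.5, 290×0.18 = 52.2, 290×0.12 = 34.8, 290×0.08 = 23.2, 290×0.05 = 14.5, 290×0.05 = 14.5.
0: (70 − 78.3)²/78.3 = 68.89/78.3 = 0.880
1: (87 − 72.5)²/72.5 = 210.25/72.5 = 2.900
2: (50 − 52.2)²/52.2 = 4.84/52.2 = 0.093
3: (34 − 34.8)²/34.8 = 0.64/34.8 = 0.018
4: (21 − 23.2)²/23.2 = 4.84/23.2 = 0.209
5: (1 − 14.5)²/14.5 = 182.25/14.5 = 12.569
≥6: (27 − 14.5)²/14.5 = 156.25/14.5 = 10.776
The largest term is for 5: 12.57.

5, 12.57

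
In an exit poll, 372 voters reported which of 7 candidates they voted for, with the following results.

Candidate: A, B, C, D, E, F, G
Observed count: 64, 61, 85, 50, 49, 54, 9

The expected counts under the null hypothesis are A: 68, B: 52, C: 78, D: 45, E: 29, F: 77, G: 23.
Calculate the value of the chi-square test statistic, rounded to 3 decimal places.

A: (64 − 68)²/68 = 16/68 = 0.2353
B: (61 − 52)²/52 = 81/52 = 1.5577
C: (85 − 78)²/78 = 49/78 = 0.6282
D: (50 − 45)²/45 = 25/45 = 0.5556
E: (49 − 29)²/29 = 400/29 = 13.7931
F: (54 − 77)²/77 = 529/77 = 6.8701
G: (9 − 23)²/23 = 196/23 = 8.5217
Sum = 32.162

32.162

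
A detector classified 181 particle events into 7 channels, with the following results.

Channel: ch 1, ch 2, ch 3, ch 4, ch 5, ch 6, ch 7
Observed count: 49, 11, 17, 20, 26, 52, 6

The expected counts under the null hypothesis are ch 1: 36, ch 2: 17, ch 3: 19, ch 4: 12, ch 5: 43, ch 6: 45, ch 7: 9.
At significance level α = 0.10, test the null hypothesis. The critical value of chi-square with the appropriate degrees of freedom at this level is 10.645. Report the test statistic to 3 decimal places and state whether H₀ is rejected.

21.166; reject

χ² = (49−36)²/36 + (11−17)²/17 + (17−19)²/19 + (20−12)²/12 + (26−43)²/43 + (52−45)²/45 + (6−9)²/9
   = 4.6944 + 2.1176 + 0.2105 + 5.3333 + 6.7209 + 1.0889 + 1.0000
Sum = 21.166
df = 6. Since 21.166 > 10.645, we reject H₀.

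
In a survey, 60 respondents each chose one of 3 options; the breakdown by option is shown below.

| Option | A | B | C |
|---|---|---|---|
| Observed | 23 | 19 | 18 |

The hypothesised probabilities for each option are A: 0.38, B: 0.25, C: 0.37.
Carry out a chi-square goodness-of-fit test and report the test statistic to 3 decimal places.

Expected counts E_i = n·p_i: 60×0.38 = 22.8, 60×0.25 = 15, 60×0.37 = 22.2.
A: (23 − 22.8)²/22.8 = 0.04/22.8 = 0.0018
B: (19 − 15)²/15 = 16/15 = 1.0667
C: (18 − 22.2)²/22.2 = 17.64/22.2 = 0.7946
Sum = 1.863

1.863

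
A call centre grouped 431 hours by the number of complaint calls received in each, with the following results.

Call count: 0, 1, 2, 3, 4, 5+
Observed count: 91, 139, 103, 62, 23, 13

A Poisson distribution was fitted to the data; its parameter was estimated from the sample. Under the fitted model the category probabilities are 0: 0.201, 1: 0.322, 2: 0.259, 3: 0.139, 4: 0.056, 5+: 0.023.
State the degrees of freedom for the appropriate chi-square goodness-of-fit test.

There are k = 6 categories and 1 parameter estimated from the data, so df = 6 − 1 − 1 = 4.

4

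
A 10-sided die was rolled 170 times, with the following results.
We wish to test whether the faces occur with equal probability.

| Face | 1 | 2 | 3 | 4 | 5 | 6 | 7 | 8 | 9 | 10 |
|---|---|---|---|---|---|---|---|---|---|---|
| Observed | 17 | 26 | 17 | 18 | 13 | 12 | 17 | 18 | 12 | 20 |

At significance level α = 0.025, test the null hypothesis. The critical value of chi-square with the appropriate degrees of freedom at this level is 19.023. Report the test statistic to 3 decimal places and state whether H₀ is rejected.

Under H₀ each category has probability 1/10, so each expected count is 170/10 = 17.
1: (17 − 17)²/17 = 0/17 = 0.0000
2: (26 − 17)²/17 = 81/17 = 4.7647
3: (17 − 17)²/17 = 0/17 = 0.0000
4: (18 − 17)²/17 = 1/17 = 0.0588
5: (13 − 17)²/17 = 16/17 = 0.9412
6: (12 − 17)²/17 = 25/17 = 1.4706
7: (17 − 17)²/17 = 0/17 = 0.0000
8: (18 − 17)²/17 = 1/17 = 0.0588
9: (12 − 17)²/17 = 25/17 = 1.4706
10: (20 − 17)²/17 = 9/17 = 0.5294
Sum = 9.294
df = 9. Since 9.294 < 19.023, we do not reject H₀.

9.294; do not reject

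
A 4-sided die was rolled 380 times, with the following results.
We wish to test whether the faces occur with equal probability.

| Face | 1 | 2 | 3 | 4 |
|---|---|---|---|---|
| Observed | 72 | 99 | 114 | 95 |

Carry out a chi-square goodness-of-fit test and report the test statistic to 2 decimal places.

9.54

Under H₀ each category has probability 1/4, so each expected count is 380/4 = 95.
cat         O        E   (O−E)²/E
1          72       95      5.568
2          99       95      0.168
3         114       95      3.800
4          95       95      0.000
Sum = 9.54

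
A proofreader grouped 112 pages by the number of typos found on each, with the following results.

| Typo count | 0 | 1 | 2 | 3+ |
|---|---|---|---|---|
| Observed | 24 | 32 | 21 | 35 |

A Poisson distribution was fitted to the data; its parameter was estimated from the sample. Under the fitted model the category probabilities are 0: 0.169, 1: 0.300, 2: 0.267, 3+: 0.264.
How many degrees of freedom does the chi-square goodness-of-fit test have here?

2

There are k = 4 categories and 1 parameter estimated from the data, so df = 4 − 1 − 1 = 2.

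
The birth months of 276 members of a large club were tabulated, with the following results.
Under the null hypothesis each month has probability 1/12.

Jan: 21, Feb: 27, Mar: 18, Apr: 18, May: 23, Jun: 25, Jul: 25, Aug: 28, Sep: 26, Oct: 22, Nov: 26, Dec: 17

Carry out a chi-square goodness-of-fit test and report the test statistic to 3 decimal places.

Expected count for each of the 12 categories: 276/12 = 23.
Jan: (21 − 23)²/23 = 4/23 = 0.1739
Feb: (27 − 23)²/23 = 16/23 = 0.6957
Mar: (18 − 23)²/23 = 25/23 = 1.0870
Apr: (18 − 23)²/23 = 25/23 = 1.0870
May: (23 − 23)²/23 = 0/23 = 0.0000
Jun: (25 − 23)²/23 = 4/23 = 0.1739
Jul: (25 − 23)²/23 = 4/23 = 0.1739
Aug: (28 − 23)²/23 = 25/23 = 1.0870
Sep: (26 − 23)²/23 = 9/23 = 0.3913
Oct: (22 − 23)²/23 = 1/23 = 0.0435
Nov: (26 − 23)²/23 = 9/23 = 0.3913
Dec: (17 − 23)²/23 = 36/23 = 1.5652
Sum = 6.870

6.870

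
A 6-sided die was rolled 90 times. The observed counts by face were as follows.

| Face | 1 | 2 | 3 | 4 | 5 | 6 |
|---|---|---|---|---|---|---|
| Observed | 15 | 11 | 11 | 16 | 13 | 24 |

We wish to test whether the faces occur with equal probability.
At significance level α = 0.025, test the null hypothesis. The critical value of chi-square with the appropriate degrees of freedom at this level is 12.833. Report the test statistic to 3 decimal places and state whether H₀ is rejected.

7.867; do not reject

Expected count for each of the 6 categories: 90/6 = 15.
χ² = (15−15)²/15 + (11−15)²/15 + (11−15)²/15 + (16−15)²/15 + (13−15)²/15 + (24−15)²/15
   = 0.0000 + 1.0667 + 1.0667 + 0.0667 + 0.2667 + 5.4000
Sum = 7.867
df = 5. Since 7.867 < 12.833, we do not reject H₀.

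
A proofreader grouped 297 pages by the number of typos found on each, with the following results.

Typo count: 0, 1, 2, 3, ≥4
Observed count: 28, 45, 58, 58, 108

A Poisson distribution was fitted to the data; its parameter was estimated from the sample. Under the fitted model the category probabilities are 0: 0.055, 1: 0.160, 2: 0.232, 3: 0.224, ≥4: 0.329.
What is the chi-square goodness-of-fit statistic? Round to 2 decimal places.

Expected counts E_i = n·p_i: 297×0.055 = 16.335, 297×0.160 = 47.52, 297×0.232 = 68.904, 297×0.224 = 66.528, 297×0.329 = 97.713.
cat         O        E   (O−E)²/E
0          28   16.335      8.330
1          45    47.52      0.134
2          58   68.904      1.726
3          58   66.528      1.093
≥4        108   97.713      1.083
Sum = 12.37

12.37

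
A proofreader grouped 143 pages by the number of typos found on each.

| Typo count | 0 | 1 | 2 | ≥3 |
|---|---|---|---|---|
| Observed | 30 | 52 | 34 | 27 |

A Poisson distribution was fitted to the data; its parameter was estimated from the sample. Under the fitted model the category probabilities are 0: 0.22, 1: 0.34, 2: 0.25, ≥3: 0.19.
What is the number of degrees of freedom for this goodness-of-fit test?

2

There are k = 4 categories and 1 parameter estimated from the data, so df = 4 − 1 − 1 = 2.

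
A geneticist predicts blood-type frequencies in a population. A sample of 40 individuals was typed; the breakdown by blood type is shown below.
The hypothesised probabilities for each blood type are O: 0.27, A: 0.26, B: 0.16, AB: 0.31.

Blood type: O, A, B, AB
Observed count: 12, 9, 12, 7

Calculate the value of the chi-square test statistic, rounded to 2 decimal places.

7.57

Expected counts E_i = n·p_i: 40×0.27 = 10.8, 40×0.26 = 10.4, 40×0.16 = 6.4, 40×0.31 = 12.4.
χ² = (12−10.8)²/10.8 + (9−10.4)²/10.4 + (12−6.4)²/6.4 + (7−12.4)²/12.4
   = 0.133 + 0.188 + 4.900 + 2.352
Sum = 7.57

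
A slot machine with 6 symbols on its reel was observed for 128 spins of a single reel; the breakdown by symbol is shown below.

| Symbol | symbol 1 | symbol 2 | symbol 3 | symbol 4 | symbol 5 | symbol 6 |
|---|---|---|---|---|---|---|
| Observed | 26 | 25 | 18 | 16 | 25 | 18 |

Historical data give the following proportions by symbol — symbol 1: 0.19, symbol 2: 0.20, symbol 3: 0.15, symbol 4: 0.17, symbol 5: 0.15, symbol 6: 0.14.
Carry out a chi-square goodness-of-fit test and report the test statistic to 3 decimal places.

3.482

Expected counts E_i = n·p_i: 128×0.19 = 24.32, 128×0.20 = 25.6, 128×0.15 = 19.2, 128×0.17 = 21.76, 128×0.15 = 19.2, 128×0.14 = 17.92.
cat           O        E   (O−E)²/E
symbol 1     26    24.32     0.1161
symbol 2     25     25.6     0.0141
symbol 3     18     19.2     0.0750
symbol 4     16    21.76     1.5247
symbol 5     25     19.2     1.7521
symbol 6     18    17.92     0.0004
Sum = 3.482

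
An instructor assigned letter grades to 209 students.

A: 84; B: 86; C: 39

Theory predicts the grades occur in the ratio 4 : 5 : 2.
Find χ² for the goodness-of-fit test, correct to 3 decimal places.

1.721

Ratio total = 11. Expected counts: 209×4/11 = 76, 209×5/11 = 95, 209×2/11 = 38.
cat         O        E   (O−E)²/E
A          84       76     0.8421
B          86       95     0.8526
C          39       38     0.0263
Sum = 1.721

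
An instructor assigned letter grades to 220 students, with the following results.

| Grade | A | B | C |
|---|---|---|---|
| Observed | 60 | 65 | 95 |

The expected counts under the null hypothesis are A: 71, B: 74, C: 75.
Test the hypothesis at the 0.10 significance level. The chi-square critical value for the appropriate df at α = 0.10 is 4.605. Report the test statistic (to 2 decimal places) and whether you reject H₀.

A: (60 − 71)²/71 = 121/71 = 1.704
B: (65 − 74)²/74 = 81/74 = 1.095
C: (95 − 75)²/75 = 400/75 = 5.333
Sum = 8.13
df = 2. Since 8.13 > 4.605, we reject H₀.

8.13; reject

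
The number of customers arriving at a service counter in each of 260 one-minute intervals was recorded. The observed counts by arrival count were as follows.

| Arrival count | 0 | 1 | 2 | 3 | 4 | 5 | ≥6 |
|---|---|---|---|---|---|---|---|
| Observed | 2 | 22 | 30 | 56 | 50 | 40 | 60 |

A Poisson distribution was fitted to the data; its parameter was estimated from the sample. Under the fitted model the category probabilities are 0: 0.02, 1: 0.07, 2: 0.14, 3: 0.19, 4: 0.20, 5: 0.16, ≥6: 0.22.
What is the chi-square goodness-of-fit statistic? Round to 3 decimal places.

Expected counts E_i = n·p_i: 260×0.02 = 5.2, 260×0.07 = 18.2, 260×0.14 = 36.4, 260×0.19 = 49.4, 260×0.20 = 52, 260×0.16 = 41.6, 260×0.22 = 57.2.
0: (2 − 5.2)²/5.2 = 10.24/5.2 = 1.9692
1: (22 − 18.2)²/18.2 = 14.44/18.2 = 0.7934
2: (30 − 36.4)²/36.4 = 40.96/36.4 = 1.1253
3: (56 − 49.4)²/49.4 = 43.56/49.4 = 0.8818
4: (50 − 52)²/52 = 4/52 = 0.0769
5: (40 − 41.6)²/41.6 = 2.56/41.6 = 0.0615
≥6: (60 − 57.2)²/57.2 = 7.84/57.2 = 0.1371
Sum = 5.045

5.045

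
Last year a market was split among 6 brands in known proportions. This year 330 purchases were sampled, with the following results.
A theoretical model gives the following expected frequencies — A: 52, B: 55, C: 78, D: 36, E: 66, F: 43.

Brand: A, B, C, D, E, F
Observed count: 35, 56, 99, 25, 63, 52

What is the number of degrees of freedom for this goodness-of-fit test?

5

There are k = 6 categories and no parameters were estimated from the data, so df = 6 − 1 = 5.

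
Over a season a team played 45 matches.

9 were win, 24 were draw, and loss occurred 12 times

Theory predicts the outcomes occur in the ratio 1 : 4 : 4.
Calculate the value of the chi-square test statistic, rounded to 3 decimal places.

7.200

Ratio total = 9. Expected counts: 45×1/9 = 5, 45×4/9 = 20, 45×4/9 = 20.
cat         O        E   (O−E)²/E
win         9        5     3.2000
draw       24       20     0.8000
loss       12       20     3.2000
Sum = 7.200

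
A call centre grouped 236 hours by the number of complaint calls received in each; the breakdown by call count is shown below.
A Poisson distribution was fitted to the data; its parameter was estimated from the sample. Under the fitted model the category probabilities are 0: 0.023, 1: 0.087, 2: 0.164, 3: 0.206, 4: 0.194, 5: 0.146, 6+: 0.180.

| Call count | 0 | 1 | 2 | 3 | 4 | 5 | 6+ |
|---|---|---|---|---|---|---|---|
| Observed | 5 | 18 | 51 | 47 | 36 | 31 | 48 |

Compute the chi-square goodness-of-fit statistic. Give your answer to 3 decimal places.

Expected counts E_i = n·p_i: 236×0.023 = 5.428, 236×0.087 = 20.532, 236×0.164 = 38.704, 236×0.206 = 48.616, 236×0.194 = 45.784, 236×0.146 = 34.456, 236×0.180 = 42.48.
0: (5 − 5.428)²/5.428 = 0.183184/5.428 = 0.0337
1: (18 − 20.532)²/20.532 = 6.411024/20.532 = 0.3122
2: (51 − 38.704)²/38.704 = 151.191616/38.704 = 3.9064
3: (47 − 48.616)²/48.616 = 2.611456/48.616 = 0.0537
4: (36 − 45.784)²/45.784 = 95.726656/45.784 = 2.0908
5: (31 − 34.456)²/34.456 = 11.943936/34.456 = 0.3466
6+: (48 − 42.48)²/42.48 = 30.4704/42.48 = 0.7173
Sum = 7.461

7.461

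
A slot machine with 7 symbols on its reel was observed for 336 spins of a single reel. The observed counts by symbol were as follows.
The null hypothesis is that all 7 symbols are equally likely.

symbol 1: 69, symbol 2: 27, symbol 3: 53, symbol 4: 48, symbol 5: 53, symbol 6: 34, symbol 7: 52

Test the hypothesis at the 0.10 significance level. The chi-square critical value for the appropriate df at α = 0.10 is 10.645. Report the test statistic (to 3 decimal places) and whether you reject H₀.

Under H₀ each category has probability 1/7, so each expected count is 336/7 = 48.
symbol 1: (69 − 48)²/48 = 441/48 = 9.1875
symbol 2: (27 − 48)²/48 = 441/48 = 9.1875
symbol 3: (53 − 48)²/48 = 25/48 = 0.5208
symbol 4: (48 − 48)²/48 = 0/48 = 0.0000
symbol 5: (53 − 48)²/48 = 25/48 = 0.5208
symbol 6: (34 − 48)²/48 = 196/48 = 4.0833
symbol 7: (52 − 48)²/48 = 16/48 = 0.3333
Sum = 23.833
df = 6. Since 23.833 > 10.645, we reject H₀.

23.833; reject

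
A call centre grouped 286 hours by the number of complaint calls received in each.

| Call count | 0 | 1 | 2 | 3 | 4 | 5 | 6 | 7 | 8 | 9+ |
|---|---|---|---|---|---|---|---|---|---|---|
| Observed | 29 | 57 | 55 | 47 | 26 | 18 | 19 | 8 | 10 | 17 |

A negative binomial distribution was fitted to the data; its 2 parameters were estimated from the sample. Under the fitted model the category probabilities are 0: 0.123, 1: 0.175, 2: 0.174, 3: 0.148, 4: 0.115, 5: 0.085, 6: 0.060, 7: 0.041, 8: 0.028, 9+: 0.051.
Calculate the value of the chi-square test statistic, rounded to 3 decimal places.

8.474

Expected counts E_i = n·p_i: 286×0.123 = 35.178, 286×0.175 = 50.05, 286×0.174 = 49.764, 286×0.148 = 42.328, 286×0.115 = 32.89, 286×0.085 = 24.31, 286×0.060 = 17.16, 286×0.041 = 11.726, 286×0.028 = 8.008, 286×0.051 = 14.586.
cat         O        E   (O−E)²/E
0          29   35.178     1.0850
1          57    50.05     0.9651
2          55   49.764     0.5509
3          47   42.328     0.5157
4          26    32.89     1.4434
5          18    24.31     1.6378
6          19    17.16     0.1973
7           8   11.726     1.1840
8          10    8.008     0.4955
9+         17   14.586     0.3995
Sum = 8.474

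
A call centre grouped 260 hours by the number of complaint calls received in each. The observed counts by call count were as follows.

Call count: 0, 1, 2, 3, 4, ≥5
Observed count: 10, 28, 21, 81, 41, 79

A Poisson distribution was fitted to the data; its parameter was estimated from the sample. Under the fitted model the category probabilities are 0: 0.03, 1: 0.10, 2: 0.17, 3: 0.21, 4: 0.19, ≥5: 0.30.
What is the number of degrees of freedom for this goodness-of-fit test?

There are k = 6 categories and 1 parameter estimated from the data, so df = 6 − 1 − 1 = 4.

4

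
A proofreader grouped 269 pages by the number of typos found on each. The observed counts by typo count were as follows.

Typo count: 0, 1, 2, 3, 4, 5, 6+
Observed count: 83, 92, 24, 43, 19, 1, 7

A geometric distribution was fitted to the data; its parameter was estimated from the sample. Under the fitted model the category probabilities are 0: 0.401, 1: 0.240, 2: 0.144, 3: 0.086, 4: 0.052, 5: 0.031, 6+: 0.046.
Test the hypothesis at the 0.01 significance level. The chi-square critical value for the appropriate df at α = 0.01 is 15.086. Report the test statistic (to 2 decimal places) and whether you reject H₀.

Expected counts E_i = n·p_i: 269×0.401 = 107.869, 269×0.240 = 64.56, 269×0.144 = 38.736, 269×0.086 = 23.134, 269×0.052 = 13.988, 269×0.031 = 8.339, 269×0.046 = 12.374.
cat         O        E   (O−E)²/E
0          83  107.869      5.734
1          92    64.56     11.663
2          24   38.736      5.606
3          43   23.134     17.060
4          19   13.988      1.796
5           1    8.339      6.459
6+          7   12.374      2.334
Sum = 50.65
df = 5. Since 50.65 > 15.086, we reject H₀.

50.65; reject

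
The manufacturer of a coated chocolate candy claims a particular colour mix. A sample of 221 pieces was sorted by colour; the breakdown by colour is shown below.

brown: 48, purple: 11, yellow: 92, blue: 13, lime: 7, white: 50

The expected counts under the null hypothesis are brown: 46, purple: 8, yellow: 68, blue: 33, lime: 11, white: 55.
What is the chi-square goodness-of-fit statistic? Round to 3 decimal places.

23.713

χ² = (48−46)²/46 + (11−8)²/8 + (92−68)²/68 + (13−33)²/33 + (7−11)²/11 + (50−55)²/55
   = 0.0870 + 1.1250 + 8.4706 + 12.1212 + 1.4545 + 0.4545
Sum = 23.713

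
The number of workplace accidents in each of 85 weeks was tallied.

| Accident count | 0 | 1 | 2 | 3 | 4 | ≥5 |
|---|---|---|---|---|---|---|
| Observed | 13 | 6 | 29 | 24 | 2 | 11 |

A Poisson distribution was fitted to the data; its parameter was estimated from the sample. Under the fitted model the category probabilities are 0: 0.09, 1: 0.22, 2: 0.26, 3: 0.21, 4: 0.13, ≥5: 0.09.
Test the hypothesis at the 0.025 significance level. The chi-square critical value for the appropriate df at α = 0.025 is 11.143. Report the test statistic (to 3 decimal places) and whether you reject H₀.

25.519; reject

Expected counts E_i = n·p_i: 85×0.09 = 7.65, 85×0.22 = 18.7, 85×0.26 = 22.1, 85×0.21 = 17.85, 85×0.13 = 11.05, 85×0.09 = 7.65.
cat         O        E   (O−E)²/E
0          13     7.65     3.7415
1           6     18.7     8.6251
2          29     22.1     2.1543
3          24    17.85     2.1189
4           2    11.05     7.4120
≥5         11     7.65     1.4670
Sum = 25.519
df = 4. Since 25.519 > 11.143, we reject H₀.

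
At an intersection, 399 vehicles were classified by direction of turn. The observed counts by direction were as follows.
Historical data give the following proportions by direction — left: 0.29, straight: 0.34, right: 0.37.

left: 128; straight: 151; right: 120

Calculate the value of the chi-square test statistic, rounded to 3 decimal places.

8.211

Expected counts E_i = n·p_i: 399×0.29 = 115.71, 399×0.34 = 135.66, 399×0.37 = 147.63.
left: (128 − 115.71)²/115.71 = 151.0441/115.71 = 1.3054
straight: (151 − 135.66)²/135.66 = 235.3156/135.66 = 1.7346
right: (120 − 147.63)²/147.63 = 763.4169/147.63 = 5.1712
Sum = 8.211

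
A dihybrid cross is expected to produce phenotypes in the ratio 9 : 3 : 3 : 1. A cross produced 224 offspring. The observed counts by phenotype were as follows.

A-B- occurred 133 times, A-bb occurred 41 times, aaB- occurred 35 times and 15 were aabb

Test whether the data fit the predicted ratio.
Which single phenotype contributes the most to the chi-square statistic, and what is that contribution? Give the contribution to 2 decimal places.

Ratio total = 16. Expected counts: 224×9/16 = 126, 224×3/16 = 42, 224×3/16 = 42, 224×1/16 = 14.
cat         O        E   (O−E)²/E
A-B-      133      126      0.389
A-bb       41       42      0.024
aaB-       35       42      1.167
aabb       15       14      0.071
The largest term is for aaB-: 1.17.

aaB-, 1.17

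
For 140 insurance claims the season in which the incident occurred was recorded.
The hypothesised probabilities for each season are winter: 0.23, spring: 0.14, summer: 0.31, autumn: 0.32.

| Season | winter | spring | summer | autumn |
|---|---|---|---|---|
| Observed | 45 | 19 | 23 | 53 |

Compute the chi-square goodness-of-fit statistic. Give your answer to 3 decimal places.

16.196

Expected counts E_i = n·p_i: 140×0.23 = 32.2, 140×0.14 = 19.6, 140×0.31 = 43.4, 140×0.32 = 44.8.
χ² = (45−32.2)²/32.2 + (19−19.6)²/19.6 + (23−43.4)²/43.4 + (53−44.8)²/44.8
   = 5.0882 + 0.0184 + 9.5889 + 1.5009
Sum = 16.196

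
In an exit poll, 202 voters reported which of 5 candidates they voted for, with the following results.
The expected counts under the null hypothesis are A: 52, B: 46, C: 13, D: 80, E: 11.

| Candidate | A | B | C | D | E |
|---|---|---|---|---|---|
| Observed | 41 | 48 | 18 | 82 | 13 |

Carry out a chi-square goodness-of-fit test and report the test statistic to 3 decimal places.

4.751

χ² = (41−52)²/52 + (48−46)²/46 + (18−13)²/13 + (82−80)²/80 + (13−11)²/11
   = 2.3269 + 0.0870 + 1.9231 + 0.0500 + 0.3636
Sum = 4.751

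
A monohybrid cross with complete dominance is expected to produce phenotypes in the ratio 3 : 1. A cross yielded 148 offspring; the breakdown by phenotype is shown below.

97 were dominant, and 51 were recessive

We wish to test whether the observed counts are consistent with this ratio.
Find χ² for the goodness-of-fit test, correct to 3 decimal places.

Ratio total = 4. Expected counts: 148×3/4 = 111, 148×1/4 = 37.
cat            O        E   (O−E)²/E
dominant      97      111     1.7658
recessive     51       37     5.2973
Sum = 7.063

7.063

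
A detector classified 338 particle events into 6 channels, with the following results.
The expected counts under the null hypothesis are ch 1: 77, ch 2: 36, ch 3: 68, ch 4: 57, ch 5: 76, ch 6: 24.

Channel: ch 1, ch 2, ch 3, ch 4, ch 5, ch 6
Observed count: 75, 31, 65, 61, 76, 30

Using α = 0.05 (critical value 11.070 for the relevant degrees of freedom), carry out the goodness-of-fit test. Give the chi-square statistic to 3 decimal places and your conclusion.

cat         O        E   (O−E)²/E
ch 1       75       77     0.0519
ch 2       31       36     0.6944
ch 3       65       68     0.1324
ch 4       61       57     0.2807
ch 5       76       76     0.0000
ch 6       30       24     1.5000
Sum = 2.659
df = 5. Since 2.659 < 11.070, we do not reject H₀.

2.659; do not reject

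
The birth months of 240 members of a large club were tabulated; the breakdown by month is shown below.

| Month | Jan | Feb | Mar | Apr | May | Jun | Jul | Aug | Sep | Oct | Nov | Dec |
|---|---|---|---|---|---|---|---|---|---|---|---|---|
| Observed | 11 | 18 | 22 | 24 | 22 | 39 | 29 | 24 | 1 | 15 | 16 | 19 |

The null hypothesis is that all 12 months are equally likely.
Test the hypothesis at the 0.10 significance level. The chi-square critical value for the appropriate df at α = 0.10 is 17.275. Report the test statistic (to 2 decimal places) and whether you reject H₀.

48.50; reject

Expected count for each of the 12 categories: 240/12 = 20.
cat         O        E   (O−E)²/E
Jan        11       20      4.050
Feb        18       20      0.200
Mar        22       20      0.200
Apr        24       20      0.800
May        22       20      0.200
Jun        39       20     18.050
Jul        29       20      4.050
Aug        24       20      0.800
Sep         1       20     18.050
Oct        15       20      1.250
Nov        16       20      0.800
Dec        19       20      0.050
Sum = 48.50
df = 11. Since 48.50 > 17.275, we reject H₀.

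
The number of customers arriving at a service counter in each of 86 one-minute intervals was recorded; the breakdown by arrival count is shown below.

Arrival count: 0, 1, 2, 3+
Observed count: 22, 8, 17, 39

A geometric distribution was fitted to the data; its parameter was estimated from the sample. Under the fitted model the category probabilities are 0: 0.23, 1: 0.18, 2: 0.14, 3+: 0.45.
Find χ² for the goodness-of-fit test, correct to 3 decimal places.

5.909

Expected counts E_i = n·p_i: 86×0.23 = 19.78, 86×0.18 = 15.48, 86×0.14 = 12.04, 86×0.45 = 38.7.
0: (22 − 19.78)²/19.78 = 4.9284/19.78 = 0.2492
1: (8 − 15.48)²/15.48 = 55.9504/15.48 = 3.6144
2: (17 − 12.04)²/12.04 = 24.6016/12.04 = 2.0433
3+: (39 − 38.7)²/38.7 = 0.09/38.7 = 0.0023
Sum = 5.909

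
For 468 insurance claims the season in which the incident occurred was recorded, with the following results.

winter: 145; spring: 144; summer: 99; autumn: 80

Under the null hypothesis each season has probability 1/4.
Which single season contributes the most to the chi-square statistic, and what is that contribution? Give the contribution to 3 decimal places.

Expected count for each of the 4 categories: 468/4 = 117.
winter: (145 − 117)²/117 = 784/117 = 6.7009
spring: (144 − 117)²/117 = 729/117 = 6.2308
summer: (99 − 117)²/117 = 324/117 = 2.7692
autumn: (80 − 117)²/117 = 1369/117 = 11.7009
The largest term is for autumn: 11.701.

autumn, 11.701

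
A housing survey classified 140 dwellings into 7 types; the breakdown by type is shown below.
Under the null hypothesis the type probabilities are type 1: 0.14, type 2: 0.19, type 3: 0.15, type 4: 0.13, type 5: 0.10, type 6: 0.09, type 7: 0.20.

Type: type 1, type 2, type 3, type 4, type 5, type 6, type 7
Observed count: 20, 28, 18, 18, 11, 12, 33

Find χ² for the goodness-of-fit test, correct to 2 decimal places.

2.08

Expected counts E_i = n·p_i: 140×0.14 = 19.6, 140×0.19 = 26.6, 140×0.15 = 21, 140×0.13 = 18.2, 140×0.10 = 14, 140×0.09 = 12.6, 140×0.20 = 28.
type 1: (20 − 19.6)²/19.6 = 0.16/19.6 = 0.008
type 2: (28 − 26.6)²/26.6 = 1.96/26.6 = 0.074
type 3: (18 − 21)²/21 = 9/21 = 0.429
type 4: (18 − 18.2)²/18.2 = 0.04/18.2 = 0.002
type 5: (11 − 14)²/14 = 9/14 = 0.643
type 6: (12 − 12.6)²/12.6 = 0.36/12.6 = 0.029
type 7: (33 − 28)²/28 = 25/28 = 0.893
Sum = 2.08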